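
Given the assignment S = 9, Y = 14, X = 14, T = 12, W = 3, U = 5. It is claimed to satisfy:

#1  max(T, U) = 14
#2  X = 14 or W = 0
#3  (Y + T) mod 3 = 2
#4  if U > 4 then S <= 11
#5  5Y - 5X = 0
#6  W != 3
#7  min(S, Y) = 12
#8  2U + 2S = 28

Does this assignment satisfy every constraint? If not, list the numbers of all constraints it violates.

The assignment fails constraints 1, 6, and 7.

#1 max(12, 5) = 12, not 14  no
#2 X = 14 = 14 (first disjunct)  yes
#3 Y + T = 26; 26 mod 3 = 2  yes
#4 U = 5 > 4, so we need S ≤ 11; S = 9 ≤ 11  yes
#5 5Y - 5X = 5(14) - 5(14) = 0  yes
#6 W = 3, but 3 is required to differ  no
#7 min(9, 14) = 9, not 12  no
#8 2U + 2S = 2(5) + 2(9) = 28  yes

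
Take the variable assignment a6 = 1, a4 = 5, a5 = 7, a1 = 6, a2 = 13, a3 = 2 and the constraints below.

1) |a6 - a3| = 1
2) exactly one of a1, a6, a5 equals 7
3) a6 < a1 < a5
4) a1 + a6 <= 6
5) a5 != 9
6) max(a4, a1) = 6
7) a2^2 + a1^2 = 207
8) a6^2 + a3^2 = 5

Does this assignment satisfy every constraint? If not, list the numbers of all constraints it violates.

The assignment fails constraints 4 and 7.

1) |1 - 2| = 1 — holds.
2) a1=6, a6=1, a5=7; 1 of them equals 7 — holds.
3) values 1 < 6 < 7 — holds.
4) a1 + a6 = 6 + 1 = 7; 7 > 6, bound 6 not met — fails.
5) a5 = 7, and 7 ≠ 9 — holds.
6) max(5, 6) = 6 — holds.
7) a2^2 + a1^2 = 13^2 + 6^2 = 169 + 36 = 205, not 207 — fails.
8) a6^2 + a3^2 = 1^2 + 2^2 = 1 + 4 = 5 — holds.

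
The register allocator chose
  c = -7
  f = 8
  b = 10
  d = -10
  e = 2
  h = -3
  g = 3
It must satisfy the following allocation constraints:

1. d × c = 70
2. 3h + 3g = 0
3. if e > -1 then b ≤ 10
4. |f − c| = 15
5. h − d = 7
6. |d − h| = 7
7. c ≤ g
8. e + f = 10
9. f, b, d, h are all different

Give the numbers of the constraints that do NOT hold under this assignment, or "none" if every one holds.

1. d × c = -10 × (-7) = 70 — OK.
2. 3h + 3g = 3(-3) + 3(3) = 0 — OK.
3. e = 2 > -1, so we need b ≤ 10; b = 10 ≤ 10 — OK.
4. |8 − (-7)| = 15 — OK.
5. h − d = -3 − (-10) = 7 — OK.
6. |-10 − (-3)| = 7 — OK.
7. c = -7, g = 3; -7 ≤ 3 — OK.
8. e + f = 2 + 8 = 10 — OK.
9. values 8, 10, -10, -3 are pairwise distinct — OK.

Yes — all constraints hold.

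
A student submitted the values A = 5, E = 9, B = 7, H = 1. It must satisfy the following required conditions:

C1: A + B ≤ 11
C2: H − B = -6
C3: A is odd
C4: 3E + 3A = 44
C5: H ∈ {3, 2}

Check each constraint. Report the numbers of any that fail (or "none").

C1: A + B = 5 + 7 = 12; 12 > 11, bound 11 not met — fails.
C2: H − B = 1 − 7 = -6 — holds.
C3: A = 5 is odd — holds.
C4: 3E + 3A = 3(9) + 3(5) = 42, not 44 — fails.
C5: H = 1 is not in {3, 2} — fails.

Violated: 1, 4, and 5.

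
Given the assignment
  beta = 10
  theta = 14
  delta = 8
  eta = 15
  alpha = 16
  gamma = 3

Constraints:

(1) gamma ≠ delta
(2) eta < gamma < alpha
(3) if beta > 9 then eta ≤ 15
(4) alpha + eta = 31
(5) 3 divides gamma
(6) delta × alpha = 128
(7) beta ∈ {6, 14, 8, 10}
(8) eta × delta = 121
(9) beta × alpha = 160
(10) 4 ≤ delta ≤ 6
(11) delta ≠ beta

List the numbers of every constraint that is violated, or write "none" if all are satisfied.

(1) gamma = 3, delta = 8; distinct  true
(2) values 15, 3, 16; eta = 15 is not < gamma = 3  false
(3) beta = 10 > 9, so we need eta ≤ 15; eta = 15 ≤ 15  true
(4) alpha + eta = 16 + 15 = 31  true
(5) 3 / 3 = 1, so 3 divides 3  true
(6) delta × alpha = 8 × 16 = 128  true
(7) beta = 10 is in {6, 14, 8, 10}  true
(8) eta × delta = 15 × 8 = 120, not 121  false
(9) beta × alpha = 10 × 16 = 160  true
(10) delta = 8 is outside [4, 6]  false
(11) delta = 8, beta = 10; distinct  true

Violated: 2, 8, 10.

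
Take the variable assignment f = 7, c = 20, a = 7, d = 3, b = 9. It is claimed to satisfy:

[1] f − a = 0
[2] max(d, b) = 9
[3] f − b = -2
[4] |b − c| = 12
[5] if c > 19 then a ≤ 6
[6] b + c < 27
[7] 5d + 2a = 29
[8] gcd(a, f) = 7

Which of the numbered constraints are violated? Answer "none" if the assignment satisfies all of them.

Constraints 4, 5, and 6 do not hold.

[1] f − a = 7 − 7 = 0  ✓
[2] max(3, 9) = 9  ✓
[3] f − b = 7 − 9 = -2  ✓
[4] |9 − 20| = 11, not 12  ✗
[5] c = 20 > 19, so we need a ≤ 6; but a = 7 > 6  ✗
[6] b + c = 9 + 20 = 29; 29 ≥ 27, bound 27 not met  ✗
[7] 5d + 2a = 5(3) + 2(7) = 29  ✓
[8] gcd(7, 7) = 7  ✓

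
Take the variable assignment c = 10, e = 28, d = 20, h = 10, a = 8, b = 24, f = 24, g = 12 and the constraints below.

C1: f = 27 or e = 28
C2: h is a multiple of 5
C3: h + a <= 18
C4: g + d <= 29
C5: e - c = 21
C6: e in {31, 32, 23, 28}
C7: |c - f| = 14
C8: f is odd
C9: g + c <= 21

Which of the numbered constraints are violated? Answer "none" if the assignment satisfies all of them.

No — constraints 4, 5, 8, and 9 are not satisfied.

C1: f = 24 ≠ 27, but e = 28 = 28 (second disjunct) — holds.
C2: 10 / 5 = 2, so 5 divides 10 — holds.
C3: h + a = 10 + 8 = 18; 18 ≤ 18 — holds.
C4: g + d = 12 + 20 = 32; 32 > 29, bound 29 not met — fails.
C5: e - c = 28 - 10 = 18, not 21 — fails.
C6: e = 28 is in {31, 32, 23, 28} — holds.
C7: |10 - 24| = 14 — holds.
C8: f = 24 is even — fails.
C9: g + c = 12 + 10 = 22; 22 > 21, bound 21 not met — fails.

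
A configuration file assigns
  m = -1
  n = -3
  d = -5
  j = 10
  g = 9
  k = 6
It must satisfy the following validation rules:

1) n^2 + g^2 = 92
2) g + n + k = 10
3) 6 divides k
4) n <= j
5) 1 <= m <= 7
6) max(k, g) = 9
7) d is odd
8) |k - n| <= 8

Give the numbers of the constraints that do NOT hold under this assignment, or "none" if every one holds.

1) n^2 + g^2 = (-3)^2 + 9^2 = 9 + 81 = 90, not 92 — does not hold.
2) g + n + k = 9 + (-3) + 6 = 12, not 10 — does not hold.
3) 6 / 6 = 1, so 6 divides 6 — holds.
4) n = -3, j = 10; -3 ≤ 10 — holds.
5) m = -1 is outside [1, 7] — does not hold.
6) max(6, 9) = 9 — holds.
7) d = -5 is odd — holds.
8) |6 - (-3)| = 9; 9 > 8, exceeds bound 8 — does not hold.

Constraints 1, 2, 5, and 8 are violated.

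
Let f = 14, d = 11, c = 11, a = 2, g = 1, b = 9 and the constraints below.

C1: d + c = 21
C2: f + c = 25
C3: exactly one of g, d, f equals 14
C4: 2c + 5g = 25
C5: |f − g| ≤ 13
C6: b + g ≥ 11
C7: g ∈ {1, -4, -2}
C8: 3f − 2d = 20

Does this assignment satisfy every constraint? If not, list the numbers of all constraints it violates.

No — constraints 1, 4, and 6 are not satisfied.

C1: d + c = 11 + 11 = 22, not 21 — violated.
C2: f + c = 14 + 11 = 25 — satisfied.
C3: g=1, d=11, f=14; 1 of them equals 14 — satisfied.
C4: 2c + 5g = 2(11) + 5(1) = 27, not 25 — violated.
C5: |14 − 1| = 13; 13 ≤ 13 — satisfied.
C6: b + g = 9 + 1 = 10; 10 < 11, bound 11 not met — violated.
C7: g = 1 is in {1, -4, -2} — satisfied.
C8: 3f − 2d = 3(14) − 2(11) = 20 — satisfied.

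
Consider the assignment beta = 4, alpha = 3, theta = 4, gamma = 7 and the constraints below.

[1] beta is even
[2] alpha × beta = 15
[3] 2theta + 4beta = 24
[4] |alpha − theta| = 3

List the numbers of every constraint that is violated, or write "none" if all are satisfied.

[1] beta = 4 is even — OK.
[2] alpha × beta = 3 × 4 = 12, not 15 — violated.
[3] 2theta + 4beta = 2(4) + 4(4) = 24 — OK.
[4] |3 − 4| = 1, not 3 — violated.

Violated: 2, 4.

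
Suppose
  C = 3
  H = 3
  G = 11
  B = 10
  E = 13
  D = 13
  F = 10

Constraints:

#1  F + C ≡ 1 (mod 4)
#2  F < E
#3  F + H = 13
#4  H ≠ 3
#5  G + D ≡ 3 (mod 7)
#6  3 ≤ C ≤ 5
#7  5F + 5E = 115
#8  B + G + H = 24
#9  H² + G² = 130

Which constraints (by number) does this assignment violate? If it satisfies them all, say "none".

#1 F + C = 13; 13 mod 4 = 1  ✔
#2 F = 10, E = 13; 10 < 13  ✔
#3 F + H = 10 + 3 = 13  ✔
#4 H = 3, but 3 is required to differ  ✘
#5 G + D = 24; 24 mod 7 = 3  ✔
#6 C = 3 lies in [3, 5]  ✔
#7 5F + 5E = 5(10) + 5(13) = 115  ✔
#8 B + G + H = 10 + 11 + 3 = 24  ✔
#9 H² + G² = 3² + 11² = 9 + 121 = 130  ✔

No — constraint 4 is not satisfied.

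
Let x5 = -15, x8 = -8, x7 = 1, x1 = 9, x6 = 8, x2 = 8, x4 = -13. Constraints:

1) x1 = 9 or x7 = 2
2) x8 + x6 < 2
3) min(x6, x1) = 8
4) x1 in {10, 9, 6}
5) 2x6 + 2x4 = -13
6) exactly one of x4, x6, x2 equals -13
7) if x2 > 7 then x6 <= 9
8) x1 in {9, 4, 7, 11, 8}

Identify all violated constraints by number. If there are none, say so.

1) x1 = 9 = 9 (first disjunct) — satisfied.
2) x8 + x6 = -8 + 8 = 0; 0 < 2 — satisfied.
3) min(8, 9) = 8 — satisfied.
4) x1 = 9 is in {10, 9, 6} — satisfied.
5) 2x6 + 2x4 = 2(8) + 2(-13) = -10, not -13 — violated.
6) x4=-13, x6=8, x2=8; 1 of them equals -13 — satisfied.
7) x2 = 8 > 7, so we need x6 ≤ 9; x6 = 8 ≤ 9 — satisfied.
8) x1 = 9 is in {9, 4, 7, 11, 8} — satisfied.

The assignment fails constraint 5.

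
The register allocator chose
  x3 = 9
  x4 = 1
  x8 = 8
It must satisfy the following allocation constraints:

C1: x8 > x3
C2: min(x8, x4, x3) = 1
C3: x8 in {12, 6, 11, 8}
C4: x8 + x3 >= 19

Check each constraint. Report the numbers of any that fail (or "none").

C1: x8 = 8, x3 = 9; 8 ≤ 9 (want >) — violated.
C2: min(8, 1, 9) = 1 — satisfied.
C3: x8 = 8 is in {12, 6, 11, 8} — satisfied.
C4: x8 + x3 = 8 + 9 = 17; 17 < 19, bound 19 not met — violated.

The assignment fails constraints 1 and 4.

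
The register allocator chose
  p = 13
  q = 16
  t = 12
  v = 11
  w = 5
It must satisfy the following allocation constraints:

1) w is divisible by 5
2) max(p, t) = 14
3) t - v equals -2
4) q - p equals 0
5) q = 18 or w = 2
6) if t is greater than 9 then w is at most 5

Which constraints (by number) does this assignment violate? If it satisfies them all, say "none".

1) 5 / 5 = 1, so 5 divides 5 — OK.
2) max(13, 12) = 13, not 14 — violated.
3) t - v = 12 - 11 = 1, not -2 — violated.
4) q - p = 16 - 13 = 3, not 0 — violated.
5) q = 16 ≠ 18 and w = 5 ≠ 2; both disjuncts false — violated.
6) t = 12 > 9, so we need w ≤ 5; w = 5 ≤ 5 — OK.

Constraints 2, 3, 4, and 5 do not hold.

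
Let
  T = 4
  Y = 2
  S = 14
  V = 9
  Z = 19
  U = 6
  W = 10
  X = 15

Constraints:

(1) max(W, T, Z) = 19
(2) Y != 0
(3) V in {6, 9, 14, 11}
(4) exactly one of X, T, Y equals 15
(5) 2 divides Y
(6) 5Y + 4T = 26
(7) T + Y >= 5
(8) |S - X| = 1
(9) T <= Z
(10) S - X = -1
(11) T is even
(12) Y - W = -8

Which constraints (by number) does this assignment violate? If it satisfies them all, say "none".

No violations.

(1) max(10, 4, 19) = 19 — OK.
(2) Y = 2, and 2 ≠ 0 — OK.
(3) V = 9 is in {6, 9, 14, 11} — OK.
(4) X=15, T=4, Y=2; 1 of them equals 15 — OK.
(5) 2 / 2 = 1, so 2 divides 2 — OK.
(6) 5Y + 4T = 5(2) + 4(4) = 26 — OK.
(7) T + Y = 4 + 2 = 6; 6 ≥ 5 — OK.
(8) |14 - 15| = 1 — OK.
(9) T = 4, Z = 19; 4 ≤ 19 — OK.
(10) S - X = 14 - 15 = -1 — OK.
(11) T = 4 is even — OK.
(12) Y - W = 2 - 10 = -8 — OK.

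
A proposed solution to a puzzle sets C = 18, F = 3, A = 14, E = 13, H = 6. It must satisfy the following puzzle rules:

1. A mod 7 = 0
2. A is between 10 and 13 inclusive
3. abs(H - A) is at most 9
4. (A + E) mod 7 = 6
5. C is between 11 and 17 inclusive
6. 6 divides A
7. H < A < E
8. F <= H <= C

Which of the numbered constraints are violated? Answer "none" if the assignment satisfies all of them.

The assignment fails constraints 2, 5, 6, and 7.

1. 14 mod 7 = 0 — holds.
2. A = 14 is outside [10, 13] — does not hold.
3. abs(6 - 14) = 8; 8 ≤ 9 — holds.
4. A + E = 27; 27 mod 7 = 6 — holds.
5. C = 18 is outside [11, 17] — does not hold.
6. 14 = 6*2 + 2, so 6 does not divide 14 — does not hold.
7. values 6, 14, 13; A = 14 is not < E = 13 — does not hold.
8. values 3 <= 6 <= 18 — holds.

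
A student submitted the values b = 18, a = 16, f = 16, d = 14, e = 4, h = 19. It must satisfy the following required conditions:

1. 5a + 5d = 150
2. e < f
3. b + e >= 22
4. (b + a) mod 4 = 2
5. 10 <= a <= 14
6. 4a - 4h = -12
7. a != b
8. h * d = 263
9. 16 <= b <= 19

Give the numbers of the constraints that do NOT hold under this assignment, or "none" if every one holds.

Constraints 5 and 8 do not hold.

1. 5a + 5d = 5(16) + 5(14) = 150 — holds.
2. e = 4, f = 16; 4 < 16 — holds.
3. b + e = 18 + 4 = 22; 22 ≥ 22 — holds.
4. b + a = 34; 34 mod 4 = 2 — holds.
5. a = 16 is outside [10, 14] — fails.
6. 4a - 4h = 4(16) - 4(19) = -12 — holds.
7. a = 16, b = 18; distinct — holds.
8. h * d = 19 * 14 = 266, not 263 — fails.
9. b = 18 lies in [16, 19] — holds.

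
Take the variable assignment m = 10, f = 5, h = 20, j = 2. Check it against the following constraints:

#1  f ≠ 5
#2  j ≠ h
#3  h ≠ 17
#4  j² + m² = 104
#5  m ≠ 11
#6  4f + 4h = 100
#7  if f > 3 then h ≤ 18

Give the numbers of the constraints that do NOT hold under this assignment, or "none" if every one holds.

#1 f = 5, but 5 is required to differ — does not hold.
#2 j = 2, h = 20; distinct — holds.
#3 h = 20, and 20 ≠ 17 — holds.
#4 j² + m² = 2² + 10² = 4 + 100 = 104 — holds.
#5 m = 10, and 10 ≠ 11 — holds.
#6 4f + 4h = 4(5) + 4(20) = 100 — holds.
#7 f = 5 > 3, so we need h ≤ 18; but h = 20 > 18 — does not hold.

No — constraints 1, 7 are not satisfied.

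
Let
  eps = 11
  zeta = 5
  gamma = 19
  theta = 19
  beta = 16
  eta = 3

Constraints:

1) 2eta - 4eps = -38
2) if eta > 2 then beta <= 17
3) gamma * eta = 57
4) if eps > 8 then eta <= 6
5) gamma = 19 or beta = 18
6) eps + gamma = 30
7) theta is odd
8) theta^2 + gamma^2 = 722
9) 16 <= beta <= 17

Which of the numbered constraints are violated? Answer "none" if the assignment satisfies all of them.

Yes — all constraints hold.

1) 2eta - 4eps = 2(3) - 4(11) = -38 — holds.
2) eta = 3 > 2, so we need beta ≤ 17; beta = 16 ≤ 17 — holds.
3) gamma * eta = 19 * 3 = 57 — holds.
4) eps = 11 > 8, so we need eta ≤ 6; eta = 3 ≤ 6 — holds.
5) gamma = 19 = 19 (first disjunct) — holds.
6) eps + gamma = 11 + 19 = 30 — holds.
7) theta = 19 is odd — holds.
8) theta^2 + gamma^2 = 19^2 + 19^2 = 361 + 361 = 722 — holds.
9) beta = 16 lies in [16, 17] — holds.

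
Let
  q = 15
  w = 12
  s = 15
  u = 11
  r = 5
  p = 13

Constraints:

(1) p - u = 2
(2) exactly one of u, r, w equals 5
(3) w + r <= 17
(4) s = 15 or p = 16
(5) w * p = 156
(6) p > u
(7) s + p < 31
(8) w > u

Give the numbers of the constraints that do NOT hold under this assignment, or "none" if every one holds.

None — every constraint holds.

(1) p - u = 13 - 11 = 2 — holds.
(2) u=11, r=5, w=12; 1 of them equals 5 — holds.
(3) w + r = 12 + 5 = 17; 17 ≤ 17 — holds.
(4) s = 15 = 15 (first disjunct) — holds.
(5) w * p = 12 * 13 = 156 — holds.
(6) p = 13, u = 11; 13 > 11 — holds.
(7) s + p = 15 + 13 = 28; 28 < 31 — holds.
(8) w = 12, u = 11; 12 > 11 — holds.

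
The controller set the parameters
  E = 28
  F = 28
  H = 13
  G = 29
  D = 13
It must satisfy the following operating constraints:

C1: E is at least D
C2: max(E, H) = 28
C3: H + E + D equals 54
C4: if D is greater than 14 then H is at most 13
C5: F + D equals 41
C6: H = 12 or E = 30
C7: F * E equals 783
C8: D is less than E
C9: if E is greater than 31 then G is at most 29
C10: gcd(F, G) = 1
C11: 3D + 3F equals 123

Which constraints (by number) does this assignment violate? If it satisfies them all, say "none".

Constraints 6 and 7 are violated.

C1: E = 28, D = 13; 28 ≥ 13 — satisfied.
C2: max(28, 13) = 28 — satisfied.
C3: H + E + D = 13 + 28 + 13 = 54 — satisfied.
C4: D = 13, not > 14; antecedent false, conditional vacuously true — satisfied.
C5: F + D = 28 + 13 = 41 — satisfied.
C6: H = 13 ≠ 12 and E = 28 ≠ 30; both disjuncts false — violated.
C7: F * E = 28 * 28 = 784, not 783 — violated.
C8: D = 13, E = 28; 13 < 28 — satisfied.
C9: E = 28, not > 31; antecedent false, conditional vacuously true — satisfied.
C10: gcd(28, 29) = 1 — satisfied.
C11: 3D + 3F = 3(13) + 3(28) = 123 — satisfied.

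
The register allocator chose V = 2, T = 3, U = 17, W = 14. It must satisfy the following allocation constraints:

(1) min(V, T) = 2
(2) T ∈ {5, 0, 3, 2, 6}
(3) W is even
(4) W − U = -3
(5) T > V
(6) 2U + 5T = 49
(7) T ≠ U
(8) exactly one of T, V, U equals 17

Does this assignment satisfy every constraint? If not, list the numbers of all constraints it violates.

All constraints are satisfied.

(1) min(2, 3) = 2 — holds.
(2) T = 3 is in {5, 0, 3, 2, 6} — holds.
(3) W = 14 is even — holds.
(4) W − U = 14 − 17 = -3 — holds.
(5) T = 3, V = 2; 3 > 2 — holds.
(6) 2U + 5T = 2(17) + 5(3) = 49 — holds.
(7) T = 3, U = 17; distinct — holds.
(8) T=3, V=2, U=17; 1 of them equals 17 — holds.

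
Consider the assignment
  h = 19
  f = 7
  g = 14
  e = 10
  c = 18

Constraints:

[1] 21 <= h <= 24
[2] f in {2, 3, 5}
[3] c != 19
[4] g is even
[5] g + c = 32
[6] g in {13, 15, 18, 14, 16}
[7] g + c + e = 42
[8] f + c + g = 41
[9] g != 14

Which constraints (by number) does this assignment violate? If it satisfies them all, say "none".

Constraints 1, 2, 8, and 9 are violated.

[1] h = 19 is outside [21, 24]  false
[2] f = 7 is not in {2, 3, 5}  false
[3] c = 18, and 18 ≠ 19  true
[4] g = 14 is even  true
[5] g + c = 14 + 18 = 32  true
[6] g = 14 is in {13, 15, 18, 14, 16}  true
[7] g + c + e = 14 + 18 + 10 = 42  true
[8] f + c + g = 7 + 18 + 14 = 39, not 41  false
[9] g = 14, but 14 is required to differ  false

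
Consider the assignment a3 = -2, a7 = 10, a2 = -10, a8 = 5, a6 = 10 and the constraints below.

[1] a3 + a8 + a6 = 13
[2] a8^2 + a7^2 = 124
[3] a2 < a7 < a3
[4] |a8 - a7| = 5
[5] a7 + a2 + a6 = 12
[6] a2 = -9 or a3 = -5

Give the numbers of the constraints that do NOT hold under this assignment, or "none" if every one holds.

[1] a3 + a8 + a6 = -2 + 5 + 10 = 13 — holds.
[2] a8^2 + a7^2 = 5^2 + 10^2 = 25 + 100 = 125, not 124 — does not hold.
[3] values -10, 10, -2; a7 = 10 is not < a3 = -2 — does not hold.
[4] |5 - 10| = 5 — holds.
[5] a7 + a2 + a6 = 10 + (-10) + 10 = 10, not 12 — does not hold.
[6] a2 = -10 ≠ -9 and a3 = -2 ≠ -5; both disjuncts false — does not hold.

No — constraints 2, 3, 5, and 6 are not satisfied.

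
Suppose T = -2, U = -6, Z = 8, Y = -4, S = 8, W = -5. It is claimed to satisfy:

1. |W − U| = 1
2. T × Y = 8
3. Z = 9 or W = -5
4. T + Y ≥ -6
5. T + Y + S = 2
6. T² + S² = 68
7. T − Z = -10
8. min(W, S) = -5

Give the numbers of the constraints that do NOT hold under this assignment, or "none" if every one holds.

All constraints are satisfied.

1. |-5 − (-6)| = 1 — OK.
2. T × Y = -2 × (-4) = 8 — OK.
3. Z = 8 ≠ 9, but W = -5 = -5 (second disjunct) — OK.
4. T + Y = -2 + (-4) = -6; -6 ≥ -6 — OK.
5. T + Y + S = -2 + (-4) + 8 = 2 — OK.
6. T² + S² = (-2)² + 8² = 4 + 64 = 68 — OK.
7. T − Z = -2 − 8 = -10 — OK.
8. min(-5, 8) = -5 — OK.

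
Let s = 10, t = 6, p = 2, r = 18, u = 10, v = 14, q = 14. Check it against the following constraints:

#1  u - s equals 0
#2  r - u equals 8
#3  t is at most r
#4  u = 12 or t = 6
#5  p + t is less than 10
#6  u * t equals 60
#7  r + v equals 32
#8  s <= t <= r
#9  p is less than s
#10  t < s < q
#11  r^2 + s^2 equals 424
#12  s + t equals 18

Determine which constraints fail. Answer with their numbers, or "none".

Violated: 8 and 12.

#1 u - s = 10 - 10 = 0  holds
#2 r - u = 18 - 10 = 8  holds
#3 t = 6, r = 18; 6 ≤ 18  holds
#4 u = 10 ≠ 12, but t = 6 = 6 (second disjunct)  holds
#5 p + t = 2 + 6 = 8; 8 < 10  holds
#6 u * t = 10 * 6 = 60  holds
#7 r + v = 18 + 14 = 32  holds
#8 values 10, 6, 18; s = 10 is not <= t = 6  fails
#9 p = 2, s = 10; 2 < 10  holds
#10 values 6 < 10 < 14  holds
#11 r^2 + s^2 = 18^2 + 10^2 = 324 + 100 = 424  holds
#12 s + t = 10 + 6 = 16, not 18  fails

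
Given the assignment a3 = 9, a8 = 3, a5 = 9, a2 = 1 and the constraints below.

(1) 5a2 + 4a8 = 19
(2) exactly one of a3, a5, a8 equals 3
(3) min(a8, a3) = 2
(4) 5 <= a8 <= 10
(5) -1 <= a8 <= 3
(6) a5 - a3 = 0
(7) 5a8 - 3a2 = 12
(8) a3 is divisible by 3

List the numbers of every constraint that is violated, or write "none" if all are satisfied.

(1) 5a2 + 4a8 = 5(1) + 4(3) = 17, not 19 — fails.
(2) a3=9, a5=9, a8=3; 1 of them equals 3 — holds.
(3) min(3, 9) = 3, not 2 — fails.
(4) a8 = 3 is outside [5, 10] — fails.
(5) a8 = 3 lies in [-1, 3] — holds.
(6) a5 - a3 = 9 - 9 = 0 — holds.
(7) 5a8 - 3a2 = 5(3) - 3(1) = 12 — holds.
(8) 9 / 3 = 3, so 3 divides 9 — holds.

No — constraints 1, 3, 4 are not satisfied.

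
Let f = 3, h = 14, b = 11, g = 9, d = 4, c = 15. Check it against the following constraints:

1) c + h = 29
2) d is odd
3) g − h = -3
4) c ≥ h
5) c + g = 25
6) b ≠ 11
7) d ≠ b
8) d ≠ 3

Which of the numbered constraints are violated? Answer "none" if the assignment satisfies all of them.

Violated: 2, 3, 5, 6.

1) c + h = 15 + 14 = 29  ✔
2) d = 4 is even  ✘
3) g − h = 9 − 14 = -5, not -3  ✘
4) c = 15, h = 14; 15 ≥ 14  ✔
5) c + g = 15 + 9 = 24, not 25  ✘
6) b = 11, but 11 is required to differ  ✘
7) d = 4, b = 11; distinct  ✔
8) d = 4, and 4 ≠ 3  ✔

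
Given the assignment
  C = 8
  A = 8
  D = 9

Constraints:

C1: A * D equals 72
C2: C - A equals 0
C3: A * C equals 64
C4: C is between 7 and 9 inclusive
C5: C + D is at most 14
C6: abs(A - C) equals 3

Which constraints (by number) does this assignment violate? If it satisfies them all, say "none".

No — constraints 5, 6 are not satisfied.

C1: A * D = 8 * 9 = 72  OK
C2: C - A = 8 - 8 = 0  OK
C3: A * C = 8 * 8 = 64  OK
C4: C = 8 lies in [7, 9]  OK
C5: C + D = 8 + 9 = 17; 17 > 14, bound 14 not met  FAIL
C6: abs(8 - 8) = 0, not 3  FAIL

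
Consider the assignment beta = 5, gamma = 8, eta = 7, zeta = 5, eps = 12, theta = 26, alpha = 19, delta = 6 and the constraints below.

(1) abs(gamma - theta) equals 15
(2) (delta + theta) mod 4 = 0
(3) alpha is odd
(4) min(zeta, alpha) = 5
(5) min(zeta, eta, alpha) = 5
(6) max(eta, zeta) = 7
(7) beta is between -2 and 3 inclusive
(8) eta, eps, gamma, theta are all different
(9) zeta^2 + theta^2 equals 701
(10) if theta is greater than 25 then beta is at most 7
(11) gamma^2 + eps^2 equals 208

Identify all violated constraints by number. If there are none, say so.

(1) abs(8 - 26) = 18, not 15  false
(2) delta + theta = 32; 32 mod 4 = 0  true
(3) alpha = 19 is odd  true
(4) min(5, 19) = 5  true
(5) min(5, 7, 19) = 5  true
(6) max(7, 5) = 7  true
(7) beta = 5 is outside [-2, 3]  false
(8) values 7, 12, 8, 26 are pairwise distinct  true
(9) zeta^2 + theta^2 = 5^2 + 26^2 = 25 + 676 = 701  true
(10) theta = 26 > 25, so we need beta ≤ 7; beta = 5 ≤ 7  true
(11) gamma^2 + eps^2 = 8^2 + 12^2 = 64 + 144 = 208  true

No — constraints 1, 7 are not satisfied.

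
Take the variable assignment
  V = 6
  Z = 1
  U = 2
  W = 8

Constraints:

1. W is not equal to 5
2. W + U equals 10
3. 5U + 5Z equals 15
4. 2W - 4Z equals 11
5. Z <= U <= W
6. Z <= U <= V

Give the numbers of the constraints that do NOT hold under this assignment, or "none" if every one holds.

The assignment fails constraint 4.

1. W = 8, and 8 ≠ 5  OK
2. W + U = 8 + 2 = 10  OK
3. 5U + 5Z = 5(2) + 5(1) = 15  OK
4. 2W - 4Z = 2(8) - 4(1) = 12, not 11  FAIL
5. values 1 <= 2 <= 8  OK
6. values 1 <= 2 <= 6  OK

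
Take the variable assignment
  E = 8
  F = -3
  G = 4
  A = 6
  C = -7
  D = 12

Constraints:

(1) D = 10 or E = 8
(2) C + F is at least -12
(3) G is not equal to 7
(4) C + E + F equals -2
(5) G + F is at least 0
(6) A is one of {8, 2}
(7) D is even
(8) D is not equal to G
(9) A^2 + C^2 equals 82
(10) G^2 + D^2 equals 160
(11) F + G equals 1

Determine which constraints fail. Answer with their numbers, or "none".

Violated: 6 and 9.

(1) D = 12 ≠ 10, but E = 8 = 8 (second disjunct)  holds
(2) C + F = -7 + (-3) = -10; -10 ≥ -12  holds
(3) G = 4, and 4 ≠ 7  holds
(4) C + E + F = -7 + 8 + (-3) = -2  holds
(5) G + F = 4 + (-3) = 1; 1 ≥ 0  holds
(6) A = 6 is not in {8, 2}  fails
(7) D = 12 is even  holds
(8) D = 12, G = 4; distinct  holds
(9) A^2 + C^2 = 6^2 + (-7)^2 = 36 + 49 = 85, not 82  fails
(10) G^2 + D^2 = 4^2 + 12^2 = 16 + 144 = 160  holds
(11) F + G = -3 + 4 = 1  holds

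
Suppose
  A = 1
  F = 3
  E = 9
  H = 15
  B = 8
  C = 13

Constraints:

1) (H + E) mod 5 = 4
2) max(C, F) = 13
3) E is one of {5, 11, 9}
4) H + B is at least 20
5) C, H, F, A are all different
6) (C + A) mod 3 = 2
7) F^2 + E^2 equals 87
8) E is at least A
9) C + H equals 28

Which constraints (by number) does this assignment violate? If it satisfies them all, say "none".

Violated: 7.

1) H + E = 24; 24 mod 5 = 4 — satisfied.
2) max(13, 3) = 13 — satisfied.
3) E = 9 is in {5, 11, 9} — satisfied.
4) H + B = 15 + 8 = 23; 23 ≥ 20 — satisfied.
5) values 13, 15, 3, 1 are pairwise distinct — satisfied.
6) C + A = 14; 14 mod 3 = 2 — satisfied.
7) F^2 + E^2 = 3^2 + 9^2 = 9 + 81 = 90, not 87 — violated.
8) E = 9, A = 1; 9 ≥ 1 — satisfied.
9) C + H = 13 + 15 = 28 — satisfied.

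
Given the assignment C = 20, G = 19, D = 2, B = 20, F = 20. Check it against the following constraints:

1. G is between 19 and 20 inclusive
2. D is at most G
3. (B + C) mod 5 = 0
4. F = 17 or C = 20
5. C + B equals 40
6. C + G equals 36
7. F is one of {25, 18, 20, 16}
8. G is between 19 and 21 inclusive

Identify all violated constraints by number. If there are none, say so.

1. G = 19 lies in [19, 20] — OK.
2. D = 2, G = 19; 2 ≤ 19 — OK.
3. B + C = 40; 40 mod 5 = 0 — OK.
4. F = 20 ≠ 17, but C = 20 = 20 (second disjunct) — OK.
5. C + B = 20 + 20 = 40 — OK.
6. C + G = 20 + 19 = 39, not 36 — violated.
7. F = 20 is in {25, 18, 20, 16} — OK.
8. G = 19 lies in [19, 21] — OK.

Constraint 6 is violated.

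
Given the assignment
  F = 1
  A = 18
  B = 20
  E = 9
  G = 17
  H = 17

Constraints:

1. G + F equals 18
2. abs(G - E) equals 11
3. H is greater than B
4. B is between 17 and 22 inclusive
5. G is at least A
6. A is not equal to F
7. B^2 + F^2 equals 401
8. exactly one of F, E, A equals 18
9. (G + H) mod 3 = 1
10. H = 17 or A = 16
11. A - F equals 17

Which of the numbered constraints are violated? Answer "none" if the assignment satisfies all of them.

1. G + F = 17 + 1 = 18  OK
2. abs(17 - 9) = 8, not 11  FAIL
3. H = 17, B = 20; 17 ≤ 20 (want >)  FAIL
4. B = 20 lies in [17, 22]  OK
5. G = 17, A = 18; 17 < 18 (want ≥)  FAIL
6. A = 18, F = 1; distinct  OK
7. B^2 + F^2 = 20^2 + 1^2 = 400 + 1 = 401  OK
8. F=1, E=9, A=18; 1 of them equals 18  OK
9. G + H = 34; 34 mod 3 = 1  OK
10. H = 17 = 17 (first disjunct)  OK
11. A - F = 18 - 1 = 17  OK

Constraints 2, 3, 5 are violated.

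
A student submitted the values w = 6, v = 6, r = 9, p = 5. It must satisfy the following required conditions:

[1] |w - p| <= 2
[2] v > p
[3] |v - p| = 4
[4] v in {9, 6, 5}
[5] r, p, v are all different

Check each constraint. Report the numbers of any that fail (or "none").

Violated: 3.

[1] |6 - 5| = 1; 1 ≤ 2  yes
[2] v = 6, p = 5; 6 > 5  yes
[3] |6 - 5| = 1, not 4  no
[4] v = 6 is in {9, 6, 5}  yes
[5] values 9, 5, 6 are pairwise distinct  yes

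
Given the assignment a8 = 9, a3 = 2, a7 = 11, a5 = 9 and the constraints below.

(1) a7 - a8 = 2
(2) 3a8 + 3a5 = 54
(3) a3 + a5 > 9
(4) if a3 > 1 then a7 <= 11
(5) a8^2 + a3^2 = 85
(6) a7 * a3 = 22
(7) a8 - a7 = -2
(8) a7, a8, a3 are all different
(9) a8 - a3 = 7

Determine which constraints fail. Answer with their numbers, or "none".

(1) a7 - a8 = 11 - 9 = 2 — satisfied.
(2) 3a8 + 3a5 = 3(9) + 3(9) = 54 — satisfied.
(3) a3 + a5 = 2 + 9 = 11; 11 > 9 — satisfied.
(4) a3 = 2 > 1, so we need a7 ≤ 11; a7 = 11 ≤ 11 — satisfied.
(5) a8^2 + a3^2 = 9^2 + 2^2 = 81 + 4 = 85 — satisfied.
(6) a7 * a3 = 11 * 2 = 22 — satisfied.
(7) a8 - a7 = 9 - 11 = -2 — satisfied.
(8) values 11, 9, 2 are pairwise distinct — satisfied.
(9) a8 - a3 = 9 - 2 = 7 — satisfied.

Yes — all constraints hold.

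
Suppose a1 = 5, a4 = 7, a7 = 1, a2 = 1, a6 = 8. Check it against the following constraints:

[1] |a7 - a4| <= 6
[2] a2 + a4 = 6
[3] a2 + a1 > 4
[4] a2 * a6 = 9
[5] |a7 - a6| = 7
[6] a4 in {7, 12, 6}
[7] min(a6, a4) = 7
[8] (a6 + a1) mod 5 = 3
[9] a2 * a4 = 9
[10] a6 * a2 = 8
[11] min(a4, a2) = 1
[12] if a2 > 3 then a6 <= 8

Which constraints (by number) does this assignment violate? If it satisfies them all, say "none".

Violated: 2, 4, 9.

[1] |1 - 7| = 6; 6 ≤ 6 — holds.
[2] a2 + a4 = 1 + 7 = 8, not 6 — fails.
[3] a2 + a1 = 1 + 5 = 6; 6 > 4 — holds.
[4] a2 * a6 = 1 * 8 = 8, not 9 — fails.
[5] |1 - 8| = 7 — holds.
[6] a4 = 7 is in {7, 12, 6} — holds.
[7] min(8, 7) = 7 — holds.
[8] a6 + a1 = 13; 13 mod 5 = 3 — holds.
[9] a2 * a4 = 1 * 7 = 7, not 9 — fails.
[10] a6 * a2 = 8 * 1 = 8 — holds.
[11] min(7, 1) = 1 — holds.
[12] a2 = 1, not > 3; antecedent false, conditional vacuously true — holds.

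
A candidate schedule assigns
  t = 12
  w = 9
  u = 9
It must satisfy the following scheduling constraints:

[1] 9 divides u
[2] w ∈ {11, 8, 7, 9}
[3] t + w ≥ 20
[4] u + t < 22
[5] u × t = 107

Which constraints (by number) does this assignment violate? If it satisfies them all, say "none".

No — constraint 5 is not satisfied.

[1] 9 / 9 = 1, so 9 divides 9  yes
[2] w = 9 is in {11, 8, 7, 9}  yes
[3] t + w = 12 + 9 = 21; 21 ≥ 20  yes
[4] u + t = 9 + 12 = 21; 21 < 22  yes
[5] u × t = 9 × 12 = 108, not 107  no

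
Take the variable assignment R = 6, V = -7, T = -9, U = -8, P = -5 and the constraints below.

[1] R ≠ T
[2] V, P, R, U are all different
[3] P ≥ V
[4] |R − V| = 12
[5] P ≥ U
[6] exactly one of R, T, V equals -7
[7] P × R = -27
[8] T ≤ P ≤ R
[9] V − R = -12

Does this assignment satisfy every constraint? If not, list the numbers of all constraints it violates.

Violated: 4, 7, and 9.

[1] R = 6, T = -9; distinct  OK
[2] values -7, -5, 6, -8 are pairwise distinct  OK
[3] P = -5, V = -7; -5 ≥ -7  OK
[4] |6 − (-7)| = 13, not 12  FAIL
[5] P = -5, U = -8; -5 ≥ -8  OK
[6] R=6, T=-9, V=-7; 1 of them equals -7  OK
[7] P × R = -5 × 6 = -30, not -27  FAIL
[8] values -9 ≤ -5 ≤ 6  OK
[9] V − R = -7 − 6 = -13, not -12  FAIL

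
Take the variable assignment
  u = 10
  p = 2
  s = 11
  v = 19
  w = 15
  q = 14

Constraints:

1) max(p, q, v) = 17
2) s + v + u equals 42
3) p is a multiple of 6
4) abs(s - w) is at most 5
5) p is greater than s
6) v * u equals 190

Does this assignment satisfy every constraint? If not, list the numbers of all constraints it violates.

The assignment fails constraints 1, 2, 3, 5.

1) max(2, 14, 19) = 19, not 17  fails
2) s + v + u = 11 + 19 + 10 = 40, not 42  fails
3) 2 = 6*0 + 2, so 6 does not divide 2  fails
4) abs(11 - 15) = 4; 4 ≤ 5  holds
5) p = 2, s = 11; 2 ≤ 11 (want >)  fails
6) v * u = 19 * 10 = 190  holds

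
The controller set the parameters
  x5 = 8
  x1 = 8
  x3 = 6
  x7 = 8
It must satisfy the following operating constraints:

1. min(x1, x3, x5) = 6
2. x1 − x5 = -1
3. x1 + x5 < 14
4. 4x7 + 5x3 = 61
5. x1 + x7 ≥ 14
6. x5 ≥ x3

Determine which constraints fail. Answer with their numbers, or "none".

1. min(8, 6, 8) = 6 — OK.
2. x1 − x5 = 8 − 8 = 0, not -1 — violated.
3. x1 + x5 = 8 + 8 = 16; 16 ≥ 14, bound 14 not met — violated.
4. 4x7 + 5x3 = 4(8) + 5(6) = 62, not 61 — violated.
5. x1 + x7 = 8 + 8 = 16; 16 ≥ 14 — OK.
6. x5 = 8, x3 = 6; 8 ≥ 6 — OK.

Constraints 2, 3, and 4 are violated.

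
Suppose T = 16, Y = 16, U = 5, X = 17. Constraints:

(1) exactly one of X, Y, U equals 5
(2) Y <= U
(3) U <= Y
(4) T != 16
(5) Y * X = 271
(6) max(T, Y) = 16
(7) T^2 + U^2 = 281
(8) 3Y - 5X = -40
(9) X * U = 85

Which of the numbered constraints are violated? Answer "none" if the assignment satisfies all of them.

(1) X=17, Y=16, U=5; 1 of them equals 5  ✓
(2) Y = 16, U = 5; 16 > 5 (want ≤)  ✗
(3) U = 5, Y = 16; 5 ≤ 16  ✓
(4) T = 16, but 16 is required to differ  ✗
(5) Y * X = 16 * 17 = 272, not 271  ✗
(6) max(16, 16) = 16  ✓
(7) T^2 + U^2 = 16^2 + 5^2 = 256 + 25 = 281  ✓
(8) 3Y - 5X = 3(16) - 5(17) = -37, not -40  ✗
(9) X * U = 17 * 5 = 85  ✓

Constraints 2, 4, 5, 8 do not hold.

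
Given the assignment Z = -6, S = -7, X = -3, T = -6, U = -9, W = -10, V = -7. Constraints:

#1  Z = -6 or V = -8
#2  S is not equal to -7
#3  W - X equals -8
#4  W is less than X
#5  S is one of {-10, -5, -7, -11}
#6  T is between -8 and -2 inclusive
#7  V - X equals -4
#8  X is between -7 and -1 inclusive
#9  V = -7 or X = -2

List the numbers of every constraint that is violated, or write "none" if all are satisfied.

#1 Z = -6 = -6 (first disjunct)  holds
#2 S = -7, but -7 is required to differ  fails
#3 W - X = -10 - (-3) = -7, not -8  fails
#4 W = -10, X = -3; -10 < -3  holds
#5 S = -7 is in {-10, -5, -7, -11}  holds
#6 T = -6 lies in [-8, -2]  holds
#7 V - X = -7 - (-3) = -4  holds
#8 X = -3 lies in [-7, -1]  holds
#9 V = -7 = -7 (first disjunct)  holds

The assignment fails constraints 2 and 3.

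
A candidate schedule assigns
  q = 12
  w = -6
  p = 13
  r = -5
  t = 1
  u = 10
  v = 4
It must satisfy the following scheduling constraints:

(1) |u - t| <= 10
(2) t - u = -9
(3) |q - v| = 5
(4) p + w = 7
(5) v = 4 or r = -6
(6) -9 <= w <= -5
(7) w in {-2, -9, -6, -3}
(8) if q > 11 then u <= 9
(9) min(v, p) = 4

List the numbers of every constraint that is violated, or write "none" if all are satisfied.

(1) |10 - 1| = 9; 9 ≤ 10  ✔
(2) t - u = 1 - 10 = -9  ✔
(3) |12 - 4| = 8, not 5  ✘
(4) p + w = 13 + (-6) = 7  ✔
(5) v = 4 = 4 (first disjunct)  ✔
(6) w = -6 lies in [-9, -5]  ✔
(7) w = -6 is in {-2, -9, -6, -3}  ✔
(8) q = 12 > 11, so we need u ≤ 9; but u = 10 > 9  ✘
(9) min(4, 13) = 4  ✔

Violated: 3, 8.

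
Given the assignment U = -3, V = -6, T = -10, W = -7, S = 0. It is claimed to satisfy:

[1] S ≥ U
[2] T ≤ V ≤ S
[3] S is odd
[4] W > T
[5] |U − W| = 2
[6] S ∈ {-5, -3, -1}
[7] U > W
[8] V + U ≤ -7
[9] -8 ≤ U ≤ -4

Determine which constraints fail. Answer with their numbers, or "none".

[1] S = 0, U = -3; 0 ≥ -3  yes
[2] values -10 ≤ -6 ≤ 0  yes
[3] S = 0 is even  no
[4] W = -7, T = -10; -7 > -10  yes
[5] |-3 − (-7)| = 4, not 2  no
[6] S = 0 is not in {-5, -3, -1}  no
[7] U = -3, W = -7; -3 > -7  yes
[8] V + U = -6 + (-3) = -9; -9 ≤ -7  yes
[9] U = -3 is outside [-8, -4]  no

Constraints 3, 5, 6, 9 do not hold.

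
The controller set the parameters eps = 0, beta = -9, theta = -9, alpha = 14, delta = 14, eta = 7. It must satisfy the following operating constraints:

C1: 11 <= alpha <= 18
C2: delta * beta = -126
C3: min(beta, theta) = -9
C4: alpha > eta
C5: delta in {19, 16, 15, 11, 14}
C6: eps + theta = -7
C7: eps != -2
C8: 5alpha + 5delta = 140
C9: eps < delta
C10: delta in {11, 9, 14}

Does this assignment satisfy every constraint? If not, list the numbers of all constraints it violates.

C1: alpha = 14 lies in [11, 18]  ✓
C2: delta * beta = 14 * (-9) = -126  ✓
C3: min(-9, -9) = -9  ✓
C4: alpha = 14, eta = 7; 14 > 7  ✓
C5: delta = 14 is in {19, 16, 15, 11, 14}  ✓
C6: eps + theta = 0 + (-9) = -9, not -7  ✗
C7: eps = 0, and 0 ≠ -2  ✓
C8: 5alpha + 5delta = 5(14) + 5(14) = 140  ✓
C9: eps = 0, delta = 14; 0 < 14  ✓
C10: delta = 14 is in {11, 9, 14}  ✓

Constraint 6 is violated.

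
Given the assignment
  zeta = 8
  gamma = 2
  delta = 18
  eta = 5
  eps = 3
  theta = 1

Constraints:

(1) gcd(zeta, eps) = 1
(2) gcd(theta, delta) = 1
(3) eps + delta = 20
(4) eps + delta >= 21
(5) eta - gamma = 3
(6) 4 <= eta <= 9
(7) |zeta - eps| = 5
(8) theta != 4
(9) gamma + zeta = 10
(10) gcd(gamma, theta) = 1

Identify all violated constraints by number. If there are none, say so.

(1) gcd(8, 3) = 1  ✓
(2) gcd(1, 18) = 1  ✓
(3) eps + delta = 3 + 18 = 21, not 20  ✗
(4) eps + delta = 3 + 18 = 21; 21 ≥ 21  ✓
(5) eta - gamma = 5 - 2 = 3  ✓
(6) eta = 5 lies in [4, 9]  ✓
(7) |8 - 3| = 5  ✓
(8) theta = 1, and 1 ≠ 4  ✓
(9) gamma + zeta = 2 + 8 = 10  ✓
(10) gcd(2, 1) = 1  ✓

Violated: 3.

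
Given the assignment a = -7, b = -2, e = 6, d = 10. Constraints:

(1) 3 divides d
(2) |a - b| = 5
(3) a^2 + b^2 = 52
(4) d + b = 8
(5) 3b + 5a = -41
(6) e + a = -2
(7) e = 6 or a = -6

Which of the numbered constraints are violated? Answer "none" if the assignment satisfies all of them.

Constraints 1, 3, and 6 do not hold.

(1) 10 = 3*3 + 1, so 3 does not divide 10  no
(2) |-7 - (-2)| = 5  yes
(3) a^2 + b^2 = (-7)^2 + (-2)^2 = 49 + 4 = 53, not 52  no
(4) d + b = 10 + (-2) = 8  yes
(5) 3b + 5a = 3(-2) + 5(-7) = -41  yes
(6) e + a = 6 + (-7) = -1, not -2  no
(7) e = 6 = 6 (first disjunct)  yes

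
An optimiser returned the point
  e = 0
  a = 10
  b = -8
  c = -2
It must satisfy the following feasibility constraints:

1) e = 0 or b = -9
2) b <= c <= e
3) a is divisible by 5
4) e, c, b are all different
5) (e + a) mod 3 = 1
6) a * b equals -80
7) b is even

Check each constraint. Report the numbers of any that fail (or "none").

1) e = 0 = 0 (first disjunct) — satisfied.
2) values -8 <= -2 <= 0 — satisfied.
3) 10 / 5 = 2, so 5 divides 10 — satisfied.
4) values 0, -2, -8 are pairwise distinct — satisfied.
5) e + a = 10; 10 mod 3 = 1 — satisfied.
6) a * b = 10 * (-8) = -80 — satisfied.
7) b = -8 is even — satisfied.

None — every constraint holds.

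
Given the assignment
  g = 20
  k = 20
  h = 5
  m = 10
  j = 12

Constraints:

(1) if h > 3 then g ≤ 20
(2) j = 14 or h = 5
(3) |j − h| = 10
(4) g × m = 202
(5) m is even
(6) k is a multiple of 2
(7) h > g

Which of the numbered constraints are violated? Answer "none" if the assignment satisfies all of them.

(1) h = 5 > 3, so we need g ≤ 20; g = 20 ≤ 20  true
(2) j = 12 ≠ 14, but h = 5 = 5 (second disjunct)  true
(3) |12 − 5| = 7, not 10  false
(4) g × m = 20 × 10 = 200, not 202  false
(5) m = 10 is even  true
(6) 20 / 2 = 10, so 2 divides 20  true
(7) h = 5, g = 20; 5 ≤ 20 (want >)  false

Violated: 3, 4, 7.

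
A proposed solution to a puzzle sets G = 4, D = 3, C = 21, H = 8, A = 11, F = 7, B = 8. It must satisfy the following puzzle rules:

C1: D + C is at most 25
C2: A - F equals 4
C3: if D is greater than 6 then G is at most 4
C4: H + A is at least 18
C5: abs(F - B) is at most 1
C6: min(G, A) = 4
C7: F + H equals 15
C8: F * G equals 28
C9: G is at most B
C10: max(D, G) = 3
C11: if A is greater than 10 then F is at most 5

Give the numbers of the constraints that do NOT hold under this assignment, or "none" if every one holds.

Constraints 10 and 11 do not hold.

C1: D + C = 3 + 21 = 24; 24 ≤ 25  true
C2: A - F = 11 - 7 = 4  true
C3: D = 3, not > 6; antecedent false, conditional vacuously true  true
C4: H + A = 8 + 11 = 19; 19 ≥ 18  true
C5: abs(7 - 8) = 1; 1 ≤ 1  true
C6: min(4, 11) = 4  true
C7: F + H = 7 + 8 = 15  true
C8: F * G = 7 * 4 = 28  true
C9: G = 4, B = 8; 4 ≤ 8  true
C10: max(3, 4) = 4, not 3  false
C11: A = 11 > 10, so we need F ≤ 5; but F = 7 > 5  false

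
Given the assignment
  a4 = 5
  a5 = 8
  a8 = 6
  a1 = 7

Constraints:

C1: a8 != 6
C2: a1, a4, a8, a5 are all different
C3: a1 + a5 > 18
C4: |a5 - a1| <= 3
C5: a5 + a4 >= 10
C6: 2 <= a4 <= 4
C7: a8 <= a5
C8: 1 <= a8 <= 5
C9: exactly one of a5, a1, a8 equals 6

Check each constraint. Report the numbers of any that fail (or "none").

C1: a8 = 6, but 6 is required to differ  false
C2: values 7, 5, 6, 8 are pairwise distinct  true
C3: a1 + a5 = 7 + 8 = 15; 15 ≤ 18, bound 18 not met  false
C4: |8 - 7| = 1; 1 ≤ 3  true
C5: a5 + a4 = 8 + 5 = 13; 13 ≥ 10  true
C6: a4 = 5 is outside [2, 4]  false
C7: a8 = 6, a5 = 8; 6 ≤ 8  true
C8: a8 = 6 is outside [1, 5]  false
C9: a5=8, a1=7, a8=6; 1 of them equals 6  true

The assignment fails constraints 1, 3, 6, 8.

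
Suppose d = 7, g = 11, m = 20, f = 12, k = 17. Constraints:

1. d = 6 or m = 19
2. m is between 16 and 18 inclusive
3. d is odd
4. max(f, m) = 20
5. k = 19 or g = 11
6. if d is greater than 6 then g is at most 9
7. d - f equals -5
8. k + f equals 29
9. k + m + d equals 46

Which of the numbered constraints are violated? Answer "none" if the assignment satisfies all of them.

1. d = 7 ≠ 6 and m = 20 ≠ 19; both disjuncts false  ✘
2. m = 20 is outside [16, 18]  ✘
3. d = 7 is odd  ✔
4. max(12, 20) = 20  ✔
5. k = 17 ≠ 19, but g = 11 = 11 (second disjunct)  ✔
6. d = 7 > 6, so we need g ≤ 9; but g = 11 > 9  ✘
7. d - f = 7 - 12 = -5  ✔
8. k + f = 17 + 12 = 29  ✔
9. k + m + d = 17 + 20 + 7 = 44, not 46  ✘

No — constraints 1, 2, 6, 9 are not satisfied.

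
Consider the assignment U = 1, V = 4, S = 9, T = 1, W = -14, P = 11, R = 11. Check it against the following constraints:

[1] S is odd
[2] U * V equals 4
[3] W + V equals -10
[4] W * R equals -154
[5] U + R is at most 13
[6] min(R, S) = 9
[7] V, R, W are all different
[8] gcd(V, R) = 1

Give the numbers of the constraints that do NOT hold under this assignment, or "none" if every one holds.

[1] S = 9 is odd — satisfied.
[2] U * V = 1 * 4 = 4 — satisfied.
[3] W + V = -14 + 4 = -10 — satisfied.
[4] W * R = -14 * 11 = -154 — satisfied.
[5] U + R = 1 + 11 = 12; 12 ≤ 13 — satisfied.
[6] min(11, 9) = 9 — satisfied.
[7] values 4, 11, -14 are pairwise distinct — satisfied.
[8] gcd(4, 11) = 1 — satisfied.

All constraints are satisfied.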